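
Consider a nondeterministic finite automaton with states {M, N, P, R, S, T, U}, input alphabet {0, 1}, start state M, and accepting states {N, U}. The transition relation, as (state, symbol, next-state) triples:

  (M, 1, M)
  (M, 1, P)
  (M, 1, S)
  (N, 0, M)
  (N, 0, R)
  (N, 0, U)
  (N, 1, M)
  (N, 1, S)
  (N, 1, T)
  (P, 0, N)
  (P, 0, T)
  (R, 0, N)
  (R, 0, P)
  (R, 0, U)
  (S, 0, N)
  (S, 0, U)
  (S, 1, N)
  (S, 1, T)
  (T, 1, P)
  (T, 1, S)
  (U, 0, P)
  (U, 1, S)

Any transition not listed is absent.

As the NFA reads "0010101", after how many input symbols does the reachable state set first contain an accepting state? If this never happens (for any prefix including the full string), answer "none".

none

Start in {M}.
Read '0': {M} → ∅.
The set is empty and remains empty for the remaining 6 symbols.
No reachable set along the way intersects F.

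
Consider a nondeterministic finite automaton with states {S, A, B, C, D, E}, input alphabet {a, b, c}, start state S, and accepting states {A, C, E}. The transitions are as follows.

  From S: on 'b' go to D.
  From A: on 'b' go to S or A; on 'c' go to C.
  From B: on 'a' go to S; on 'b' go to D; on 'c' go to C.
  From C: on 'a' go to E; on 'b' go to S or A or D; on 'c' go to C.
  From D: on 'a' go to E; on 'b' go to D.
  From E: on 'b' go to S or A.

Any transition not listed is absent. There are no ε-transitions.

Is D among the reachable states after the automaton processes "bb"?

Yes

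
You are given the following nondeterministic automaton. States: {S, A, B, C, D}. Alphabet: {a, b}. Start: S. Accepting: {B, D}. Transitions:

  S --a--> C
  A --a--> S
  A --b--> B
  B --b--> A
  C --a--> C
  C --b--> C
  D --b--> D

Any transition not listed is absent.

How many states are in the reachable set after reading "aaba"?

1

Start in {S}.
Read 'a': S→{C}; now {C}.
Read 'a': C→{C}; now {C}.
Read 'b': C→{C}; now {C}.
Read 'a': C→{C}; now {C}.
That set has 1 state.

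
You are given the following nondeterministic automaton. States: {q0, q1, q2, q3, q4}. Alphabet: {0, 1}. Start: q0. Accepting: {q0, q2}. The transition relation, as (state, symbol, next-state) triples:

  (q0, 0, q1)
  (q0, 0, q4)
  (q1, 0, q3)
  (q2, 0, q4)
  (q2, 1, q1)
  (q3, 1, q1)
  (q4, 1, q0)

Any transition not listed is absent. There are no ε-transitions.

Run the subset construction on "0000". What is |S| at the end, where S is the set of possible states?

0

Start in {q0}.
Read '0': {q0} → {q1, q4}.
Read '0': {q1, q4} → {q3}.
Read '0': {q3} → ∅.
The set is empty and remains empty for the remaining 1 symbol.
That set has 0 states.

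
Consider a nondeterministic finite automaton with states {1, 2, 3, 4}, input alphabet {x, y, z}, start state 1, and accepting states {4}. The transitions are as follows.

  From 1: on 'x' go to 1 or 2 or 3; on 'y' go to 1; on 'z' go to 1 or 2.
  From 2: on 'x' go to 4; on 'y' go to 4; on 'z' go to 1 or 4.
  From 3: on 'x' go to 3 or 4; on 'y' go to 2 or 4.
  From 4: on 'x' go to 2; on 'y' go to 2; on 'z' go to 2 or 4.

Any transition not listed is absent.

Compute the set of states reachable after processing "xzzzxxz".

Start in {1}.
Read 'x': {1} → {1, 2, 3}.
Read 'z': {1, 2, 3} → {1, 2, 4}.
Read 'z': {1, 2, 4} → {1, 2, 4}.
Read 'z': {1, 2, 4} → {1, 2, 4}.
Read 'x': {1, 2, 4} → {1, 2, 3, 4}.
Read 'x': {1, 2, 3, 4} → {1, 2, 3, 4}.
Read 'z': {1, 2, 3, 4} → {1, 2, 4}.

{1, 2, 4}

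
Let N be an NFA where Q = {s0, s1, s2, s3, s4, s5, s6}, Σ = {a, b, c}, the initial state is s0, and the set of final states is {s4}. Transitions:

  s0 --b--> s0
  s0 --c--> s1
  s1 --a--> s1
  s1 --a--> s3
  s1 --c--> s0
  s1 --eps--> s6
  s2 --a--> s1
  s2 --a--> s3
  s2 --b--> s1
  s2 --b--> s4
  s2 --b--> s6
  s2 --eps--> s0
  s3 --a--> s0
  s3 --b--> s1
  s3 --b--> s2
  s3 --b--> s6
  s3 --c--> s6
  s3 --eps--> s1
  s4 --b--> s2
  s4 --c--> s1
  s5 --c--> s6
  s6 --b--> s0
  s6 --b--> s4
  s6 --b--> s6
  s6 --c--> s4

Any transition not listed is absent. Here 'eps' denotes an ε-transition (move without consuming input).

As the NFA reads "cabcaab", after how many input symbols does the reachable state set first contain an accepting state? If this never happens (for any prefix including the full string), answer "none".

Start in {s0}.
Read 'c': s0→{s1}; union {s1}; ε-closure = {s1, s6}.
Read 'a': s1→{s1, s3}, s6→∅; union {s1, s3}; ε-closure = {s1, s3, s6}.
Read 'b': s1→∅, s3→{s1, s2, s6}, s6→{s0, s4, s6}; now {s0, s1, s2, s4, s6}.
None of the earlier sets intersect F, but {s0, s1, s2, s4, s6} does.

3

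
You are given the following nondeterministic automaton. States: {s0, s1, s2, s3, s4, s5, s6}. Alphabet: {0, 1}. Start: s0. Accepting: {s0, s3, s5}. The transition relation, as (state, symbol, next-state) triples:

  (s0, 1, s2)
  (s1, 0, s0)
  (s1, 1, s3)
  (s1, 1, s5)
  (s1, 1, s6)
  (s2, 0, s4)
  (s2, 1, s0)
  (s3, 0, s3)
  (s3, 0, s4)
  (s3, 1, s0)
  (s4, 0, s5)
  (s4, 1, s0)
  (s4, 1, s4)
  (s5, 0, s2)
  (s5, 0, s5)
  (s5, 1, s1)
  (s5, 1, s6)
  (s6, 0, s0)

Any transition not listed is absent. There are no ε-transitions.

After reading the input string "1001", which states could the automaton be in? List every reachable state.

Start in {s0}.
Read '1': s0→{s2}; now {s2}.
Read '0': s2→{s4}; now {s4}.
Read '0': s4→{s5}; now {s5}.
Read '1': s5→{s1, s6}; now {s1, s6}.

{s1, s6}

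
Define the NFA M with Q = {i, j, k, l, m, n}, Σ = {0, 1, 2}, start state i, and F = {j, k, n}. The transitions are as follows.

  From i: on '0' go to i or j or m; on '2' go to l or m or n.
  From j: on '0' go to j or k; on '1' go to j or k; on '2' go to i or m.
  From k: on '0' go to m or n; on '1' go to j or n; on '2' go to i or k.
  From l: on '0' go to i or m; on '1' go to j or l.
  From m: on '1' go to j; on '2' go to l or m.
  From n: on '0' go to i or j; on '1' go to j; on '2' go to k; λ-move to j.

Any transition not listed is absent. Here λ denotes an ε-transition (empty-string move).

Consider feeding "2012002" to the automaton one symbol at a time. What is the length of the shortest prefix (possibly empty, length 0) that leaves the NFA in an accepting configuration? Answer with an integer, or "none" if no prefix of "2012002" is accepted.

1

Start in {i}.
Read '2': {i} → {j, l, m, n}.
None of the earlier sets intersect F, but {j, l, m, n} does.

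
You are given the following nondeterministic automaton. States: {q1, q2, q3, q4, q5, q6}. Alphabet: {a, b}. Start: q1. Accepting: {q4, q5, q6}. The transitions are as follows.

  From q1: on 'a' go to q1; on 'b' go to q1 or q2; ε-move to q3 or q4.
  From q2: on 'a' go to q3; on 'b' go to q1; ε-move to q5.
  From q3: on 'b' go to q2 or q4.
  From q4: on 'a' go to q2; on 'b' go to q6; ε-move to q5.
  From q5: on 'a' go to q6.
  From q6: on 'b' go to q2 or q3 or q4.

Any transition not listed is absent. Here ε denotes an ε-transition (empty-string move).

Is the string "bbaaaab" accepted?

Yes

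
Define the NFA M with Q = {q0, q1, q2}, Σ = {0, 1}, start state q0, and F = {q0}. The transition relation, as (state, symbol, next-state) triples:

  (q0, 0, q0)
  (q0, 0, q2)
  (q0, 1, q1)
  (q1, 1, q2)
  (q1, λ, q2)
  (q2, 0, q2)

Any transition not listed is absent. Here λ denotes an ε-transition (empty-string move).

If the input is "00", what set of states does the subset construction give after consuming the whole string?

{q0, q2}

Start in {q0}.
Read '0': {q0} → {q0, q2}.
Read '0': {q0, q2} → {q0, q2}.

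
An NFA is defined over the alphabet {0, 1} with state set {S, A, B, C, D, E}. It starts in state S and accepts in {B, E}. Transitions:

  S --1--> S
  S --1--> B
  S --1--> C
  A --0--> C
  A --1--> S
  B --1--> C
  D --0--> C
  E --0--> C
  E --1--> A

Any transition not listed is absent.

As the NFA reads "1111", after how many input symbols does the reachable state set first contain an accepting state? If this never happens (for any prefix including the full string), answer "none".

1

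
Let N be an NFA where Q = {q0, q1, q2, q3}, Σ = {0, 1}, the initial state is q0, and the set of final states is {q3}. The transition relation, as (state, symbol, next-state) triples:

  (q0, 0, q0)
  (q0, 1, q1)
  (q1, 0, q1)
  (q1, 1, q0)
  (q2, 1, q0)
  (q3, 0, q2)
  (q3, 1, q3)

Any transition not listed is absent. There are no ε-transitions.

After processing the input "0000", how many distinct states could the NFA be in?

Start in {q0}.
Read '0': {q0} → {q0}.
Read '0': {q0} → {q0}.
Read '0': {q0} → {q0}.
Read '0': {q0} → {q0}.
That set has 1 state.

1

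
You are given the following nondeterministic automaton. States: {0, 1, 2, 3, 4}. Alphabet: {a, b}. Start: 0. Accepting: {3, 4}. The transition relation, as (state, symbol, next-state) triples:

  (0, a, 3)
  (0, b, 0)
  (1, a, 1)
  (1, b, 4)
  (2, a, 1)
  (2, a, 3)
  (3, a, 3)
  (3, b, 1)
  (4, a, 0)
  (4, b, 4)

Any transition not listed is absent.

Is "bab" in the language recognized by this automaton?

Start in {0}.
Read 'b': 0→{0}; now {0}.
Read 'a': 0→{3}; now {3}.
Read 'b': 3→{1}; now {1}.
The final set {1} contains no accepting state.

No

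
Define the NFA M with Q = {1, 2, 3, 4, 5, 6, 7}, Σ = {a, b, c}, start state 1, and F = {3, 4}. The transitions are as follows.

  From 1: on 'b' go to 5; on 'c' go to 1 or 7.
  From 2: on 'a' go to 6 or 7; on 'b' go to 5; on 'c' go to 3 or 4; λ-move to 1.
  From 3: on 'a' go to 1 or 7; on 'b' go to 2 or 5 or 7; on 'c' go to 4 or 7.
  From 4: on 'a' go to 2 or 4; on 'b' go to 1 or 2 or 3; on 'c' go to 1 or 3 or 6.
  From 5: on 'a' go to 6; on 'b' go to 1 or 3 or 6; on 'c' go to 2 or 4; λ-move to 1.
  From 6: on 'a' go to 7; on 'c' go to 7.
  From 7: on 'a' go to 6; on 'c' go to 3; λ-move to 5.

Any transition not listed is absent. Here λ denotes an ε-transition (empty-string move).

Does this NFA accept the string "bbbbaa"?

Start in {1}.
Read 'b': {1} → {1, 5}.
Read 'b': {1, 5} → {1, 3, 5, 6}.
Read 'b': {1, 3, 5, 6} → {1, 2, 3, 5, 6, 7}.
Read 'b': {1, 2, 3, 5, 6, 7} → {1, 2, 3, 5, 6, 7}.
Read 'a': {1, 2, 3, 5, 6, 7} → {1, 5, 6, 7}.
Read 'a': {1, 5, 6, 7} → {1, 5, 6, 7}.
The final set {1, 5, 6, 7} contains no accepting state.

No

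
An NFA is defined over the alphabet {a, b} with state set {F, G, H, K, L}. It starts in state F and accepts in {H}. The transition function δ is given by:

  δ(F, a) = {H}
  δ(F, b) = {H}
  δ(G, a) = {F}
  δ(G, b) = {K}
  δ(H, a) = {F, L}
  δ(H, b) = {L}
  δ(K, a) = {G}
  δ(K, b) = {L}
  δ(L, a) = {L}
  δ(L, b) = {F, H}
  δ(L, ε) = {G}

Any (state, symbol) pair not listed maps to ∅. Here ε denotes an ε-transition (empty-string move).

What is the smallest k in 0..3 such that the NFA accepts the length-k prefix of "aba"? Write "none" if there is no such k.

1

Start in {F}.
Read 'a': F→{H}; now {H}.
None of the earlier sets intersect F, but {H} does.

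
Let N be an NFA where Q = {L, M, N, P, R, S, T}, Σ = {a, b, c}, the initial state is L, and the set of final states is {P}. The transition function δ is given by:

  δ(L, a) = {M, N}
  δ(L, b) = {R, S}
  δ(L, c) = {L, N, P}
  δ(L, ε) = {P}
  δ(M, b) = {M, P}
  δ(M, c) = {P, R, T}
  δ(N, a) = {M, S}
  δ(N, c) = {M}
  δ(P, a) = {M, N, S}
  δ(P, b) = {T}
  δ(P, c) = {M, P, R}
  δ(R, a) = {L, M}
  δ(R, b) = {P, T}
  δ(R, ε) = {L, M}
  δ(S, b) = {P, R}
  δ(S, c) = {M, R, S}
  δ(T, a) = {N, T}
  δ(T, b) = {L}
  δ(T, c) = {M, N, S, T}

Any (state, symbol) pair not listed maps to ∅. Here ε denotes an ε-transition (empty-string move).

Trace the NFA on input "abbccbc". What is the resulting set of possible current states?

Start: ε-closure({L}) = {L, P}.
Read 'a': L→{M, N}, P→{M, N, S}; now {M, N, S}.
Read 'b': M→{M, P}, N→∅, S→{P, R}; union {M, P, R}; ε-closure = {L, M, P, R}.
Read 'b': L→{R, S}, M→{M, P}, P→{T}, R→{P, T}; union {M, P, R, S, T}; ε-closure = {L, M, P, R, S, T}.
Read 'c': L→{L, N, P}, M→{P, R, T}, P→{M, P, R}, R→∅, S→{M, R, S}, T→{M, N, S, T}; now {L, M, N, P, R, S, T}.
Read 'c': L→{L, N, P}, M→{P, R, T}, N→{M}, P→{M, P, R}, R→∅, S→{M, R, S}, T→{M, N, S, T}; now {L, M, N, P, R, S, T}.
Read 'b': L→{R, S}, M→{M, P}, N→∅, P→{T}, R→{P, T}, S→{P, R}, T→{L}; now {L, M, P, R, S, T}.
Read 'c': L→{L, N, P}, M→{P, R, T}, P→{M, P, R}, R→∅, S→{M, R, S}, T→{M, N, S, T}; now {L, M, N, P, R, S, T}.

{L, M, N, P, R, S, T}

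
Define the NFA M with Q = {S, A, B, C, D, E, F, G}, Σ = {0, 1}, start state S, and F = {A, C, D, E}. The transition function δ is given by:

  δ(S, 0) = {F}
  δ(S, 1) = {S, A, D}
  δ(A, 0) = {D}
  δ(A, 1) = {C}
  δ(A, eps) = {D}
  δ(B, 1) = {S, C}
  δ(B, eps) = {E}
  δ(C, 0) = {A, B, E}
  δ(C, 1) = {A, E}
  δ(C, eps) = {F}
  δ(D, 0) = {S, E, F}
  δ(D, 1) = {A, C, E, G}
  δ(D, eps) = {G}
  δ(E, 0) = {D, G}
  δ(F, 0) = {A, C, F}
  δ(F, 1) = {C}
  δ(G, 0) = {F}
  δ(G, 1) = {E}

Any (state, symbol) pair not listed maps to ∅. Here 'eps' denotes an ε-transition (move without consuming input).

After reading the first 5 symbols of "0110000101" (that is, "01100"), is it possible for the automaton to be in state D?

Yes

Start in {S}.
Read '0': S→{F}; now {F}.
Read '1': F→{C}; union {C}; ε-closure = {C, F}.
Read '1': C→{A, E}, F→{C}; union {A, C, E}; ε-closure = {A, C, D, E, F, G}.
Read '0': A→{D}, C→{A, B, E}, D→{S, E, F}, E→{D, G}, F→{A, C, F}, G→{F}; now {S, A, B, C, D, E, F, G}.
Read '0': S→{F}, A→{D}, B→∅, C→{A, B, E}, D→{S, E, F}, E→{D, G}, F→{A, C, F}, G→{F}; now {S, A, B, C, D, E, F, G}.
State D is in {S, A, B, C, D, E, F, G}.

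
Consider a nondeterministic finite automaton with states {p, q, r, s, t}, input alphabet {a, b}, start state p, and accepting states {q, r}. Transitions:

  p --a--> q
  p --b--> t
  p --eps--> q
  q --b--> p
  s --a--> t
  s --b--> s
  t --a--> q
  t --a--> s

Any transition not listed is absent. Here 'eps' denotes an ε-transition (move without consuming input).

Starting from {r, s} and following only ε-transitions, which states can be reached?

{r, s}

Begin with {r, s}.
No ε-moves leave this set, so the closure equals the set itself.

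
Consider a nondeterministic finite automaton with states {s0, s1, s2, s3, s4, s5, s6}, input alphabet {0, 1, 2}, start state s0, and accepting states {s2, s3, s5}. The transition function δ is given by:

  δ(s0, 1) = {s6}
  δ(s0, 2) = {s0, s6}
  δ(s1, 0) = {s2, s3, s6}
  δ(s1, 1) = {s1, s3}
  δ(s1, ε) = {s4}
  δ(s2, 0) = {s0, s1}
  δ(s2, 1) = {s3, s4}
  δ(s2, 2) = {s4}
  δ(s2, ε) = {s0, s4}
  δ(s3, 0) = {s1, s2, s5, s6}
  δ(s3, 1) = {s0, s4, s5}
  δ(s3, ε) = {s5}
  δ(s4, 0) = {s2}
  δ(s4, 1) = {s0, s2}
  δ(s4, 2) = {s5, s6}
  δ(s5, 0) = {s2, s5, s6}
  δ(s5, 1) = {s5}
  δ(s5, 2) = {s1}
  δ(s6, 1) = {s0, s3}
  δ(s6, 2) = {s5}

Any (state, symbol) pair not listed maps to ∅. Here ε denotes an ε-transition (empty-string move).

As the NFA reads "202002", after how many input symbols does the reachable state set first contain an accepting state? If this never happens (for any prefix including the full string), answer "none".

Start in {s0}.
Read '2': {s0} → {s0, s6}.
Read '0': {s0, s6} → ∅.
The set is empty and remains empty for the remaining 4 symbols.
No reachable set along the way intersects F.

none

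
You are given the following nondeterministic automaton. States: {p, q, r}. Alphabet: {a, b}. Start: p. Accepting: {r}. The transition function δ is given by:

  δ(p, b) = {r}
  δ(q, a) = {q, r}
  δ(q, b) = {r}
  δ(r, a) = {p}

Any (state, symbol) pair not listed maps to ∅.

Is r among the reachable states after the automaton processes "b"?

Yes

Start in {p}.
Read 'b': {p} → {r}.
State r is in {r}.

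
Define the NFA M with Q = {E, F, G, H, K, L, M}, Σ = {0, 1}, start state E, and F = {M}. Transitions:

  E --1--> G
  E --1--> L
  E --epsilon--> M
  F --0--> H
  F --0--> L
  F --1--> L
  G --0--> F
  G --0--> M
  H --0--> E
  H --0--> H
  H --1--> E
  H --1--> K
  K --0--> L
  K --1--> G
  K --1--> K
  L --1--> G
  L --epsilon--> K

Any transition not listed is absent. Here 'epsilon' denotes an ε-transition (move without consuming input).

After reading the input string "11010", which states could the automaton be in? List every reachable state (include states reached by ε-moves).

{F, K, L, M}

Start: ε-closure({E}) = {E, M}.
Read '1': E→{G, L}, M→∅; union {G, L}; ε-closure = {G, K, L}.
Read '1': G→∅, K→{G, K}, L→{G}; now {G, K}.
Read '0': G→{F, M}, K→{L}; union {F, L, M}; ε-closure = {F, K, L, M}.
Read '1': F→{L}, K→{G, K}, L→{G}, M→∅; now {G, K, L}.
Read '0': G→{F, M}, K→{L}, L→∅; union {F, L, M}; ε-closure = {F, K, L, M}.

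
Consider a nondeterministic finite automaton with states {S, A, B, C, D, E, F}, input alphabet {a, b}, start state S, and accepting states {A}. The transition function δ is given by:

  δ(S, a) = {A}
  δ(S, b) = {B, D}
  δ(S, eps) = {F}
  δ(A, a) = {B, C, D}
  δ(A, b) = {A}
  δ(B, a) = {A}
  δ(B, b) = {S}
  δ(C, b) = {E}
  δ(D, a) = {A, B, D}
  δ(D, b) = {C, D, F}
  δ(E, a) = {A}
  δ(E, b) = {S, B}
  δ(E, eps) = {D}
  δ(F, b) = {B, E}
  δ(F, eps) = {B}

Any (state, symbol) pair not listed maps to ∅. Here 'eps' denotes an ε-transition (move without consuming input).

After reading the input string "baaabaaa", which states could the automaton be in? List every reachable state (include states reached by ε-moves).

Start: ε-closure({S}) = {S, B, F}.
Read 'b': S→{B, D}, B→{S}, F→{B, E}; union {S, B, D, E}; ε-closure = {S, B, D, E, F}.
Read 'a': S→{A}, B→{A}, D→{A, B, D}, E→{A}, F→∅; now {A, B, D}.
Read 'a': A→{B, C, D}, B→{A}, D→{A, B, D}; now {A, B, C, D}.
Read 'a': A→{B, C, D}, B→{A}, C→∅, D→{A, B, D}; now {A, B, C, D}.
Read 'b': A→{A}, B→{S}, C→{E}, D→{C, D, F}; union {S, A, C, D, E, F}; ε-closure = {S, A, B, C, D, E, F}.
Read 'a': S→{A}, A→{B, C, D}, B→{A}, C→∅, D→{A, B, D}, E→{A}, F→∅; now {A, B, C, D}.
Read 'a': A→{B, C, D}, B→{A}, C→∅, D→{A, B, D}; now {A, B, C, D}.
Read 'a': A→{B, C, D}, B→{A}, C→∅, D→{A, B, D}; now {A, B, C, D}.

{A, B, C, D}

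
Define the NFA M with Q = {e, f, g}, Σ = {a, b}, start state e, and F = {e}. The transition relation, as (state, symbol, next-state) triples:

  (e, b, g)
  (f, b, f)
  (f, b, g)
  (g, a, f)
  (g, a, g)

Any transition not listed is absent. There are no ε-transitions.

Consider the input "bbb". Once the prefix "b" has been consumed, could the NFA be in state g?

Start in {e}.
Read 'b': e→{g}; now {g}.
State g is in {g}.

Yes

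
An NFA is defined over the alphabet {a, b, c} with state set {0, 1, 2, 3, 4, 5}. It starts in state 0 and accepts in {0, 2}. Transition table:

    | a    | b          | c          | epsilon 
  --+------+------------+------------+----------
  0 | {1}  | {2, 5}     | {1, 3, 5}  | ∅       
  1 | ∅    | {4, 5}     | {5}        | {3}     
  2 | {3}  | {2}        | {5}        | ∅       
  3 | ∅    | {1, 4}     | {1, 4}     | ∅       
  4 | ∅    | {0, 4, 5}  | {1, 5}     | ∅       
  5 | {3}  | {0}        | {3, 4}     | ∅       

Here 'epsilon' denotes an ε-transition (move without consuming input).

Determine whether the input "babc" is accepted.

Start in {0}.
Read 'b': {0} → {2, 5}.
Read 'a': {2, 5} → {3}.
Read 'b': {3} → {1, 3, 4}.
Read 'c': {1, 3, 4} → {1, 3, 4, 5}.
The final set {1, 3, 4, 5} contains no accepting state.

No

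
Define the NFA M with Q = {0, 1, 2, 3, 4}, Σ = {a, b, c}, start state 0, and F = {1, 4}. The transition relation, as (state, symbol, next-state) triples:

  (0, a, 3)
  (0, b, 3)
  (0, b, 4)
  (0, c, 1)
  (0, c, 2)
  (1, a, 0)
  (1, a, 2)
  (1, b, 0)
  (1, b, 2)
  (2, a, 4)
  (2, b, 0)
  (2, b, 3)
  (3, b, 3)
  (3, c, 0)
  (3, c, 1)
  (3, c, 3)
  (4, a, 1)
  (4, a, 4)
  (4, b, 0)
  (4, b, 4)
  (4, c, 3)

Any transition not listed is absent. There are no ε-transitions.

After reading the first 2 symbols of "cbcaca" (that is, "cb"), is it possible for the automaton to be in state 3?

Start in {0}.
Read 'c': {0} → {1, 2}.
Read 'b': {1, 2} → {0, 2, 3}.
State 3 is in {0, 2, 3}.

Yes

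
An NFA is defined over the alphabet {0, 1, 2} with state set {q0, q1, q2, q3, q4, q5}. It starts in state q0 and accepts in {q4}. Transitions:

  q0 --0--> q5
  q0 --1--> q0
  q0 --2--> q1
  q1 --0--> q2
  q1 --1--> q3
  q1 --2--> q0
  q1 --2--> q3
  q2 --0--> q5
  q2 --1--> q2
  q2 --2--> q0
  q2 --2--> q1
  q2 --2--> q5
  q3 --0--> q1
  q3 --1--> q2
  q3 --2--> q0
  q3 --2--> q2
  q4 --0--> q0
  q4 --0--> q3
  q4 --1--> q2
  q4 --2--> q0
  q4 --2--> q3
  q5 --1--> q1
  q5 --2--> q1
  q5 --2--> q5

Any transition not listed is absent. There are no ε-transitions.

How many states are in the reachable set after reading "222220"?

3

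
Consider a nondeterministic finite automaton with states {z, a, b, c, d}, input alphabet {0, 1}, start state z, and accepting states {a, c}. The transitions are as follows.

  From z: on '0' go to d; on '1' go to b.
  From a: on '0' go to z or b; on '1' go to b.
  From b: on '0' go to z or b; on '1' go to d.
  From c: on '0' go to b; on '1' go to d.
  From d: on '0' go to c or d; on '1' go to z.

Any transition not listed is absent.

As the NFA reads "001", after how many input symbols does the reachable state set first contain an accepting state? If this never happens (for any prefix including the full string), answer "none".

Start in {z}.
Read '0': {z} → {d}.
Read '0': {d} → {c, d}.
None of the earlier sets intersect F, but {c, d} does.

2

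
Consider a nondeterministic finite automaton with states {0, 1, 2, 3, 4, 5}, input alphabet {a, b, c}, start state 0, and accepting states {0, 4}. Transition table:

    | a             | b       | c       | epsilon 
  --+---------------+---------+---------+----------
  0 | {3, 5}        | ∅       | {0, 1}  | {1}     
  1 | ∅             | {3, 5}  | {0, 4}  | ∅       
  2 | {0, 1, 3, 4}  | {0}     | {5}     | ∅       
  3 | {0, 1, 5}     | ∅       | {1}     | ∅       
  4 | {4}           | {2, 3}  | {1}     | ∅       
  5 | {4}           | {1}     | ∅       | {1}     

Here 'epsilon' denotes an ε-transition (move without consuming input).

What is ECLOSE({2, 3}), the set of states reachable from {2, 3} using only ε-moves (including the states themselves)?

Begin with {2, 3}.
No ε-moves leave this set, so the closure equals the set itself.

{2, 3}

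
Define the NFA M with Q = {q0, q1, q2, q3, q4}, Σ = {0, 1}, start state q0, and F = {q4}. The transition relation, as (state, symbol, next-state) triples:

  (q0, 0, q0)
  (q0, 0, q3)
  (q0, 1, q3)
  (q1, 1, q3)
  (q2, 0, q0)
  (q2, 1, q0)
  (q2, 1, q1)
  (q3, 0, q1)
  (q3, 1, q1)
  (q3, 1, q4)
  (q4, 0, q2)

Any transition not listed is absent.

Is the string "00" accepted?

Start in {q0}.
Read '0': q0→{q0, q3}; now {q0, q3}.
Read '0': q0→{q0, q3}, q3→{q1}; now {q0, q1, q3}.
The final set {q0, q1, q3} contains no accepting state.

No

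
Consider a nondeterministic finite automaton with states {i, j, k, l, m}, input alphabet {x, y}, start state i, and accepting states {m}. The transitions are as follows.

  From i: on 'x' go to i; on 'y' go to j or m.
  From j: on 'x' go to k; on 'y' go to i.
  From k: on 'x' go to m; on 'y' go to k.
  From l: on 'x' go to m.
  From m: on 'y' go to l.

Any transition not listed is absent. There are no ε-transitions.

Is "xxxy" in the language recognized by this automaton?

Start in {i}.
Read 'x': i→{i}; now {i}.
Read 'x': i→{i}; now {i}.
Read 'x': i→{i}; now {i}.
Read 'y': i→{j, m}; now {j, m}.
The final set {j, m} contains the accepting state m.

Yes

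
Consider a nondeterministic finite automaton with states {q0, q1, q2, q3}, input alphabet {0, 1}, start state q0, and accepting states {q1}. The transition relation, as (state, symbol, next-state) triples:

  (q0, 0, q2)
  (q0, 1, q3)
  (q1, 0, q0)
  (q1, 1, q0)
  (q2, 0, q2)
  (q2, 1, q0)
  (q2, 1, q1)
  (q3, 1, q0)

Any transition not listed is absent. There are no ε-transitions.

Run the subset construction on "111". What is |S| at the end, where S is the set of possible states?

1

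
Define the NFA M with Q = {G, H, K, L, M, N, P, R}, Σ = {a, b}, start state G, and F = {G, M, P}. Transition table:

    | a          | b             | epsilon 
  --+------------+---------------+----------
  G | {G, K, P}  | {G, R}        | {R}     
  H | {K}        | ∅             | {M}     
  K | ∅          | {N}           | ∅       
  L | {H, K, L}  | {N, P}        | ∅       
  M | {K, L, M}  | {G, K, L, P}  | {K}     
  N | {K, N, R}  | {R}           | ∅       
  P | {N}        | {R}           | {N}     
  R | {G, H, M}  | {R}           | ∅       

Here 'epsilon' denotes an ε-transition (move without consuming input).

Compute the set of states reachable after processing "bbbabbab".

{G, K, L, N, P, R}

Start: ε-closure({G}) = {G, R}.
Read 'b': {G, R} → {G, R}.
Read 'b': {G, R} → {G, R}.
Read 'b': {G, R} → {G, R}.
Read 'a': {G, R} → {G, H, K, M, N, P, R}.
Read 'b': {G, H, K, M, N, P, R} → {G, K, L, N, P, R}.
Read 'b': {G, K, L, N, P, R} → {G, N, P, R}.
Read 'a': {G, N, P, R} → {G, H, K, M, N, P, R}.
Read 'b': {G, H, K, M, N, P, R} → {G, K, L, N, P, R}.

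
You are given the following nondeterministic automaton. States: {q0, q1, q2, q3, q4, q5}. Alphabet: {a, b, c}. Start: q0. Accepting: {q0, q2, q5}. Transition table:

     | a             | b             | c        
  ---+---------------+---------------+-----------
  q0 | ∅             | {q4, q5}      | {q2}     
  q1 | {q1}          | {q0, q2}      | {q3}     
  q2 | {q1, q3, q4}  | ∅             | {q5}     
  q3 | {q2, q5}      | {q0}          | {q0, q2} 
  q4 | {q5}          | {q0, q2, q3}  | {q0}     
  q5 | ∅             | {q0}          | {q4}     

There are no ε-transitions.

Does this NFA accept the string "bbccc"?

Start in {q0}.
Read 'b': q0→{q4, q5}; now {q4, q5}.
Read 'b': q4→{q0, q2, q3}, q5→{q0}; now {q0, q2, q3}.
Read 'c': q0→{q2}, q2→{q5}, q3→{q0, q2}; now {q0, q2, q5}.
Read 'c': q0→{q2}, q2→{q5}, q5→{q4}; now {q2, q4, q5}.
Read 'c': q2→{q5}, q4→{q0}, q5→{q4}; now {q0, q4, q5}.
The final set {q0, q4, q5} contains the accepting states q0, q5.

Yes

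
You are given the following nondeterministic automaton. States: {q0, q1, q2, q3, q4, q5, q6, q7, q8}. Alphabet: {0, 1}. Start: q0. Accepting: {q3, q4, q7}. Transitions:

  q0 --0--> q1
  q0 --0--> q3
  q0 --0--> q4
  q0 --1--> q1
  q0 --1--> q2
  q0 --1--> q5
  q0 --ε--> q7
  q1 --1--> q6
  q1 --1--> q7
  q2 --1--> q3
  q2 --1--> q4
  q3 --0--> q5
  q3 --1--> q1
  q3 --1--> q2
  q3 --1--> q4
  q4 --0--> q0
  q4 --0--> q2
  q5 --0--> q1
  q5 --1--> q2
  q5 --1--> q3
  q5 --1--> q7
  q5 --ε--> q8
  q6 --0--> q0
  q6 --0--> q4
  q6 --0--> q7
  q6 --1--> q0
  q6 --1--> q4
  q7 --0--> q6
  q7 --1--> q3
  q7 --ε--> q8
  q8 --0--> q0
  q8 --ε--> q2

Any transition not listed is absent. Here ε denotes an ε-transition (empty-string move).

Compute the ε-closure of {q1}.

Begin with {q1}.
No ε-moves leave this set, so the closure equals the set itself.

{q1}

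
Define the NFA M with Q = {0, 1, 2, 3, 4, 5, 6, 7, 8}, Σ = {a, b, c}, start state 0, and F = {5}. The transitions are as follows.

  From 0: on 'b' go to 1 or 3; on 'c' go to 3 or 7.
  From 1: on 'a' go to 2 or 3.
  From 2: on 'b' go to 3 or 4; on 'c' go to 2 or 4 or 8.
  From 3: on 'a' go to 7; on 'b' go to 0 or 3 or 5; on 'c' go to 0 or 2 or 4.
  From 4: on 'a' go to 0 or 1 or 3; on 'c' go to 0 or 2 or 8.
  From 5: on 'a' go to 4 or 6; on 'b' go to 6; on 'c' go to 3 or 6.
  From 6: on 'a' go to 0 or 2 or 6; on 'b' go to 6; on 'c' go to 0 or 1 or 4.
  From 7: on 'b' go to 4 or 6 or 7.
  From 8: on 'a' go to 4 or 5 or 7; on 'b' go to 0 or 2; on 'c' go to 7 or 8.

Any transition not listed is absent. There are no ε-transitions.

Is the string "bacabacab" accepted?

Yes

Start in {0}.
Read 'b': {0} → {1, 3}.
Read 'a': {1, 3} → {2, 3, 7}.
Read 'c': {2, 3, 7} → {0, 2, 4, 8}.
Read 'a': {0, 2, 4, 8} → {0, 1, 3, 4, 5, 7}.
Read 'b': {0, 1, 3, 4, 5, 7} → {0, 1, 3, 4, 5, 6, 7}.
Read 'a': {0, 1, 3, 4, 5, 6, 7} → {0, 1, 2, 3, 4, 6, 7}.
Read 'c': {0, 1, 2, 3, 4, 6, 7} → {0, 1, 2, 3, 4, 7, 8}.
Read 'a': {0, 1, 2, 3, 4, 7, 8} → {0, 1, 2, 3, 4, 5, 7}.
Read 'b': {0, 1, 2, 3, 4, 5, 7} → {0, 1, 3, 4, 5, 6, 7}.
The final set {0, 1, 3, 4, 5, 6, 7} contains the accepting state 5.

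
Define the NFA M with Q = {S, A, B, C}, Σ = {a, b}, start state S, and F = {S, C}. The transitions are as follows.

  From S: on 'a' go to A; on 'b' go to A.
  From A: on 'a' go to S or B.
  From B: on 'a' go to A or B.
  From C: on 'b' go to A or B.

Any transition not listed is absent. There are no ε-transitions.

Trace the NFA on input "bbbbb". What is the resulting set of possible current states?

∅

Start in {S}.
Read 'b': S→{A}; now {A}.
Read 'b': A→∅; now ∅.
The set is empty and remains empty for the remaining 3 symbols.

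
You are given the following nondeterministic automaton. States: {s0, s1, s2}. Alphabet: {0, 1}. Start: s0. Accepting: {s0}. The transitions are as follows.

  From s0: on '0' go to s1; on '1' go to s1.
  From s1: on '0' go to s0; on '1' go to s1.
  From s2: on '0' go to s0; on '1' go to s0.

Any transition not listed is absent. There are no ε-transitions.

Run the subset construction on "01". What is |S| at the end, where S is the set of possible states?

Start in {s0}.
Read '0': s0→{s1}; now {s1}.
Read '1': s1→{s1}; now {s1}.
That set has 1 state.

1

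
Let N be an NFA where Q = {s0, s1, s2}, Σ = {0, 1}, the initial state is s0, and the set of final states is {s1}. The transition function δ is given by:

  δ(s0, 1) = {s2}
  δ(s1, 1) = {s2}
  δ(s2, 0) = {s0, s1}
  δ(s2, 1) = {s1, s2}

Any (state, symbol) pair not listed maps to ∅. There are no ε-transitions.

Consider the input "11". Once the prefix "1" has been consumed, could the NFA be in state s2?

Start in {s0}.
Read '1': s0→{s2}; now {s2}.
State s2 is in {s2}.

Yes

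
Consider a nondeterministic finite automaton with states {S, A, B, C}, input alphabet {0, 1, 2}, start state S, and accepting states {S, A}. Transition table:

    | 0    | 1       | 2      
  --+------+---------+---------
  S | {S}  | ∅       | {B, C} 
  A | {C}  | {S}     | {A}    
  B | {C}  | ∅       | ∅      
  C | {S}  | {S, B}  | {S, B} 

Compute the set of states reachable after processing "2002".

Start in {S}.
Read '2': S→{B, C}; now {B, C}.
Read '0': B→{C}, C→{S}; now {S, C}.
Read '0': S→{S}, C→{S}; now {S}.
Read '2': S→{B, C}; now {B, C}.

{B, C}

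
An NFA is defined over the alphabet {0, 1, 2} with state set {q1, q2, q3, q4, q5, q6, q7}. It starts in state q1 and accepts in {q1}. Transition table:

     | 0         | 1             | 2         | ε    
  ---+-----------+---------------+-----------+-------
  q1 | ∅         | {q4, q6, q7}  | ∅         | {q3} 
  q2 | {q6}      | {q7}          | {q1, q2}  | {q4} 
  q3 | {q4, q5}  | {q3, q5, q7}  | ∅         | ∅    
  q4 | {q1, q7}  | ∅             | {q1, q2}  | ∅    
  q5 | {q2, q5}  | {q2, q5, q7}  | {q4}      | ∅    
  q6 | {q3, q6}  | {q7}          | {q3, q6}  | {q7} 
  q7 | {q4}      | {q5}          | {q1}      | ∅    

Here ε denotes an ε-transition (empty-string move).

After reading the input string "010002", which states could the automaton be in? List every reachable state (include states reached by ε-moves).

Start: ε-closure({q1}) = {q1, q3}.
Read '0': {q1, q3} → {q4, q5}.
Read '1': {q4, q5} → {q2, q4, q5, q7}.
Read '0': {q2, q4, q5, q7} → {q1, q2, q3, q4, q5, q6, q7}.
Read '0': {q1, q2, q3, q4, q5, q6, q7} → {q1, q2, q3, q4, q5, q6, q7}.
Read '0': {q1, q2, q3, q4, q5, q6, q7} → {q1, q2, q3, q4, q5, q6, q7}.
Read '2': {q1, q2, q3, q4, q5, q6, q7} → {q1, q2, q3, q4, q6, q7}.

{q1, q2, q3, q4, q6, q7}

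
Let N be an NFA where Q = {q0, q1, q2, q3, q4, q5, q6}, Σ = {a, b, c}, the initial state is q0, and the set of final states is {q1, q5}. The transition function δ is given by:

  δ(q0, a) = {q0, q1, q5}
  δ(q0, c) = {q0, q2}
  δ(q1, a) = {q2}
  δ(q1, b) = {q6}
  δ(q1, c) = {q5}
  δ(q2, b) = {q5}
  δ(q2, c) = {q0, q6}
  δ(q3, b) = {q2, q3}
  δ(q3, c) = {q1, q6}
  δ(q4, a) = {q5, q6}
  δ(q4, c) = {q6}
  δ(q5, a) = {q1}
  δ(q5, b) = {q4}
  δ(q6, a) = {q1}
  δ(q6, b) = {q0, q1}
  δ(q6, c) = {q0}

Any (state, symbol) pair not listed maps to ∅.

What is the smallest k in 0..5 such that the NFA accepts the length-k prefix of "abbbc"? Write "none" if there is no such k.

1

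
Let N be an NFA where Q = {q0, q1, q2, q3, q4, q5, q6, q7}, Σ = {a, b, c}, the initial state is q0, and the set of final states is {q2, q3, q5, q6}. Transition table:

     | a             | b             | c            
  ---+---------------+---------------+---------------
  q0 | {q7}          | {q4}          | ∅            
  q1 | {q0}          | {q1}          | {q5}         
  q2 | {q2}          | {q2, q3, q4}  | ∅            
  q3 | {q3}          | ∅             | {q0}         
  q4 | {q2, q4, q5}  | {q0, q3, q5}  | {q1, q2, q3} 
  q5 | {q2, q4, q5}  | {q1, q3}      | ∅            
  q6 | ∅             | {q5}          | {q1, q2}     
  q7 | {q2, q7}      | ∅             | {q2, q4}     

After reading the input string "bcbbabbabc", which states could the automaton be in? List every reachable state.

Start in {q0}.
Read 'b': {q0} → {q4}.
Read 'c': {q4} → {q1, q2, q3}.
Read 'b': {q1, q2, q3} → {q1, q2, q3, q4}.
Read 'b': {q1, q2, q3, q4} → {q0, q1, q2, q3, q4, q5}.
Read 'a': {q0, q1, q2, q3, q4, q5} → {q0, q2, q3, q4, q5, q7}.
Read 'b': {q0, q2, q3, q4, q5, q7} → {q0, q1, q2, q3, q4, q5}.
Read 'b': {q0, q1, q2, q3, q4, q5} → {q0, q1, q2, q3, q4, q5}.
Read 'a': {q0, q1, q2, q3, q4, q5} → {q0, q2, q3, q4, q5, q7}.
Read 'b': {q0, q2, q3, q4, q5, q7} → {q0, q1, q2, q3, q4, q5}.
Read 'c': {q0, q1, q2, q3, q4, q5} → {q0, q1, q2, q3, q5}.

{q0, q1, q2, q3, q5}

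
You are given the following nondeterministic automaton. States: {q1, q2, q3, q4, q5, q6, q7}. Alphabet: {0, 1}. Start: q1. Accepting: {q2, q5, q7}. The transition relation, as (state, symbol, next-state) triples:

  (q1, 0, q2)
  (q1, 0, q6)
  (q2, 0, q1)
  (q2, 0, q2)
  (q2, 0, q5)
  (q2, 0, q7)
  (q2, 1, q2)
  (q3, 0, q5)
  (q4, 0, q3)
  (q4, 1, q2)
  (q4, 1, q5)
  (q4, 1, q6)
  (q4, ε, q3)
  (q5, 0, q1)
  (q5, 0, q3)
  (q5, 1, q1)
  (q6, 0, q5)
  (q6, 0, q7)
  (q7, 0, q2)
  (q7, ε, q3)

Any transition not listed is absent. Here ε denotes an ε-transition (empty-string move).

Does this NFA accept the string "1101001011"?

No

Start in {q1}.
Read '1': q1→∅; now ∅.
The set is empty and remains empty for the remaining 9 symbols.
The final set ∅ contains no accepting state.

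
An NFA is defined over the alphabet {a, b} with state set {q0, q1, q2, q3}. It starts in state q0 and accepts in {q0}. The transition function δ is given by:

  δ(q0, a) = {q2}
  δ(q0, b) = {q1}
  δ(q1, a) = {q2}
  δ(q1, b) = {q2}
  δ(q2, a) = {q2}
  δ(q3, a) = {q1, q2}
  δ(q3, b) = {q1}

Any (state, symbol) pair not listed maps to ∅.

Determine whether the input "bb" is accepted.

No

Start in {q0}.
Read 'b': {q0} → {q1}.
Read 'b': {q1} → {q2}.
The final set {q2} contains no accepting state.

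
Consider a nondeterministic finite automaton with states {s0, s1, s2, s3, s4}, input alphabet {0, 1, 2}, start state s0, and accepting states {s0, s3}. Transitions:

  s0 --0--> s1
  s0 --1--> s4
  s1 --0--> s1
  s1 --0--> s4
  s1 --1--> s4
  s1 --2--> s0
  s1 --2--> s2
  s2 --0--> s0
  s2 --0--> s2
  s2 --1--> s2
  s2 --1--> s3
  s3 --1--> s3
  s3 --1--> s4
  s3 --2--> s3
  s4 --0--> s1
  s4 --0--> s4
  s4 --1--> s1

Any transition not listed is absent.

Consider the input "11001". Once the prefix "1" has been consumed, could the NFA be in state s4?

Start in {s0}.
Read '1': {s0} → {s4}.
State s4 is in {s4}.

Yes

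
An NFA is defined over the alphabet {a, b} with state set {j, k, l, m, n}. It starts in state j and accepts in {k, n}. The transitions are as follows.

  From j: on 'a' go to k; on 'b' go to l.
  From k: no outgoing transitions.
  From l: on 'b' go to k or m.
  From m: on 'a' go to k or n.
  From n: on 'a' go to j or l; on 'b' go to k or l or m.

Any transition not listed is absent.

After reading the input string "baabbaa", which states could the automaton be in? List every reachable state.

∅

Start in {j}.
Read 'b': {j} → {l}.
Read 'a': {l} → ∅.
The set is empty and remains empty for the remaining 5 symbols.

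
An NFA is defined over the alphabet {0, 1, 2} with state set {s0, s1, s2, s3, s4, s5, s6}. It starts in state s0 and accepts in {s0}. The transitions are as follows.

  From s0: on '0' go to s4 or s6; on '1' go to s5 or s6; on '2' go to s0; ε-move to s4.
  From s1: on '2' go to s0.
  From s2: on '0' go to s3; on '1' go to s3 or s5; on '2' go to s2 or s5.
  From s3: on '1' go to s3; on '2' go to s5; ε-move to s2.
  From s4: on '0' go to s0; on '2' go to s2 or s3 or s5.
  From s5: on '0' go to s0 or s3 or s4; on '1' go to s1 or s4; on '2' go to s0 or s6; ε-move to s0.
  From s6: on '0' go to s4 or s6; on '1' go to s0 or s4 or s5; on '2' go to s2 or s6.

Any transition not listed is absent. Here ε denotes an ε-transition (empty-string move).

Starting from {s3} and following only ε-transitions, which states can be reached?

{s2, s3}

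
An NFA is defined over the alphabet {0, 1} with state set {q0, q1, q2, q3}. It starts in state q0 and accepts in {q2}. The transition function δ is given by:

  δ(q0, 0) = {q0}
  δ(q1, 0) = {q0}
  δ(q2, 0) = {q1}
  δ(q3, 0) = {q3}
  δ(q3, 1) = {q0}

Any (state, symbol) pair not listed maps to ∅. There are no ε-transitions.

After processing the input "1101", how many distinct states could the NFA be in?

0

Start in {q0}.
Read '1': {q0} → ∅.
The set is empty and remains empty for the remaining 3 symbols.
That set has 0 states.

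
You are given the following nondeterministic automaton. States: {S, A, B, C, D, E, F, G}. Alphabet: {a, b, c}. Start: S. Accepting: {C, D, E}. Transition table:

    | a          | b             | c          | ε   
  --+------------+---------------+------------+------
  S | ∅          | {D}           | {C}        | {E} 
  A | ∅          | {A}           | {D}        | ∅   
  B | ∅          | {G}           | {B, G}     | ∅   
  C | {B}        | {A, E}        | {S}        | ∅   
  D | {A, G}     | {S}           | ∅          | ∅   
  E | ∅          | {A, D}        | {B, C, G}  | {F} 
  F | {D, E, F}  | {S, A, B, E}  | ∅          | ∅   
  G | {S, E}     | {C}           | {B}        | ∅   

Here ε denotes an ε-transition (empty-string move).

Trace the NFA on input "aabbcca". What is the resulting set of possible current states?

{S, D, E, F}

Start: ε-closure({S}) = {S, E, F}.
Read 'a': S→∅, E→∅, F→{D, E, F}; now {D, E, F}.
Read 'a': D→{A, G}, E→∅, F→{D, E, F}; now {A, D, E, F, G}.
Read 'b': A→{A}, D→{S}, E→{A, D}, F→{S, A, B, E}, G→{C}; union {S, A, B, C, D, E}; ε-closure = {S, A, B, C, D, E, F}.
Read 'b': S→{D}, A→{A}, B→{G}, C→{A, E}, D→{S}, E→{A, D}, F→{S, A, B, E}; union {S, A, B, D, E, G}; ε-closure = {S, A, B, D, E, F, G}.
Read 'c': S→{C}, A→{D}, B→{B, G}, D→∅, E→{B, C, G}, F→∅, G→{B}; now {B, C, D, G}.
Read 'c': B→{B, G}, C→{S}, D→∅, G→{B}; union {S, B, G}; ε-closure = {S, B, E, F, G}.
Read 'a': S→∅, B→∅, E→∅, F→{D, E, F}, G→{S, E}; now {S, D, E, F}.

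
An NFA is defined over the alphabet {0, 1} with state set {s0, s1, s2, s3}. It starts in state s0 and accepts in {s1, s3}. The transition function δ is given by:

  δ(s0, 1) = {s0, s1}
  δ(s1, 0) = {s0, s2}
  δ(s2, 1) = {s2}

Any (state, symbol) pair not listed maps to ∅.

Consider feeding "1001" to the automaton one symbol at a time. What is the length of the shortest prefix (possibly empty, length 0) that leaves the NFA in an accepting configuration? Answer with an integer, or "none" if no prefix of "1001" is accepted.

1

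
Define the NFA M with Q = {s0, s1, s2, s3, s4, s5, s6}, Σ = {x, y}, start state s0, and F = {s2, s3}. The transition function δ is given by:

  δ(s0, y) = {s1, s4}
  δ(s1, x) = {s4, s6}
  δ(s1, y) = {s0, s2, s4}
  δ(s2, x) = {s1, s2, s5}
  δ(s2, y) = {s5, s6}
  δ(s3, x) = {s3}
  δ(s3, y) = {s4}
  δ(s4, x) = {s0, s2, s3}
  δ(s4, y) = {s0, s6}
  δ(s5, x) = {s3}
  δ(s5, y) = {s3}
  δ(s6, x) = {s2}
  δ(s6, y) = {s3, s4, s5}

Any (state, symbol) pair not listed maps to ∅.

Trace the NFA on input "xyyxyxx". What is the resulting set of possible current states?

Start in {s0}.
Read 'x': s0→∅; now ∅.
The set is empty and remains empty for the remaining 6 symbols.

∅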